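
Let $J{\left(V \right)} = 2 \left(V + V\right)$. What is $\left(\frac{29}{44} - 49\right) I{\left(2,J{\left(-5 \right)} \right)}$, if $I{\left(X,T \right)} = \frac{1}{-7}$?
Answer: $\frac{2127}{308} \approx 6.9058$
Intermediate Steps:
$J{\left(V \right)} = 4 V$ ($J{\left(V \right)} = 2 \cdot 2 V = 4 V$)
$I{\left(X,T \right)} = - \frac{1}{7}$
$\left(\frac{29}{44} - 49\right) I{\left(2,J{\left(-5 \right)} \right)} = \left(\frac{29}{44} - 49\right) \left(- \frac{1}{7}\right) = \left(- \frac{2127}{44}\right) \left(- \frac{1}{7}\right) = \frac{2127}{308}$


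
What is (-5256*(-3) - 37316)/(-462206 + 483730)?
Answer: -5387/5381 ≈ -1.0011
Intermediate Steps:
(-5256*(-3) - 37316)/(-462206 + 483730) = (15768 - 37316)/21524 = -21548*1/21524 = -5387/5381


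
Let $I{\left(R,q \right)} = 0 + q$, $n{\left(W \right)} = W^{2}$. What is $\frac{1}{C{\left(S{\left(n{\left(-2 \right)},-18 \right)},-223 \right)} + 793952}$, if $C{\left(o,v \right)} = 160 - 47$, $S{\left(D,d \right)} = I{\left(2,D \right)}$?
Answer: $\frac{1}{794065} \approx 1.2593 \cdot 10^{-6}$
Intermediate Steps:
$I{\left(R,q \right)} = q$
$S{\left(D,d \right)} = D$
$C{\left(o,v \right)} = 113$
$\frac{1}{C{\left(S{\left(n{\left(-2 \right)},-18 \right)},-223 \right)} + 793952} = \frac{1}{113 + 793952} = \frac{1}{794065}$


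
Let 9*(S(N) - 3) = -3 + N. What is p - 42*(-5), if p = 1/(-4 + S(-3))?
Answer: 1047/5 ≈ 209.40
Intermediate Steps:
S(N) = 8/3 + N/9 (S(N) = 3 + (-3 + N)/9 = 3 + (-⅓ + N/9) = 8/3 + N/9)
p = -⅗ (p = 1/(-4 + (8/3 + (⅑)*(-3))) = 1/(-4 + (8/3 - ⅓)) = 1/(-4 + 7/3) = 1/(-5/3) = -⅗ ≈ -0.60000)
p - 42*(-5) = -⅗ - 42*(-5) = -⅗ + 210 = 1047/5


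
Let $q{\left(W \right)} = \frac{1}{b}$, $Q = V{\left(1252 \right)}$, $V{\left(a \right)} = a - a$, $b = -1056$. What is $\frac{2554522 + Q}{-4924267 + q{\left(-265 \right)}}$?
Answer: $- \frac{2697575232}{5200025953} \approx -0.51876$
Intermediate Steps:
$V{\left(a \right)} = 0$
$Q = 0$
$q{\left(W \right)} = - \frac{1}{1056}$ ($q{\left(W \right)} = \frac{1}{-1056} = - \frac{1}{1056}$)
$\frac{2554522 + Q}{-4924267 + q{\left(-265 \right)}} = \frac{2554522 + 0}{-4924267 - \frac{1}{1056}} = \frac{2554522}{- \frac{5200025953}{1056}} = 2554522 \left(- \frac{1056}{5200025953}\right) = - \frac{2697575232}{5200025953}$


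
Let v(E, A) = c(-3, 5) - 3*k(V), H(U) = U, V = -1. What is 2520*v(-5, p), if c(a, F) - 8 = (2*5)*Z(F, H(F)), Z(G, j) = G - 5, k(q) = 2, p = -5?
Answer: 5040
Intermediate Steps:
Z(G, j) = -5 + G
c(a, F) = -42 + 10*F (c(a, F) = 8 + (2*5)*(-5 + F) = 8 + 10*(-5 + F) = 8 + (-50 + 10*F) = -42 + 10*F)
v(E, A) = 2 (v(E, A) = (-42 + 10*5) - 3*2 = (-42 + 50) - 6 = 8 - 6 = 2)
2520*v(-5, p) = 2520*2 = 5040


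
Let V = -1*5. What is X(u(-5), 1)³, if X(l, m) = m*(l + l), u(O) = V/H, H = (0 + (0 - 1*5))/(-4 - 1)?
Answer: -1000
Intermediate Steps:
H = 1 (H = (0 + (0 - 5))/(-5) = (0 - 5)*(-⅕) = -5*(-⅕) = 1)
V = -5
u(O) = -5 (u(O) = -5/1 = -5*1 = -5)
X(l, m) = 2*l*m (X(l, m) = m*(2*l) = 2*l*m)
X(u(-5), 1)³ = (2*(-5)*1)³ = (-10)³ = -1000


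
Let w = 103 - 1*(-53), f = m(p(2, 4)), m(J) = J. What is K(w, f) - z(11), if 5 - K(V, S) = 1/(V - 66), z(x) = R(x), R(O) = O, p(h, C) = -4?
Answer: -541/90 ≈ -6.0111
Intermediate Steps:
z(x) = x
f = -4
w = 156 (w = 103 + 53 = 156)
K(V, S) = 5 - 1/(-66 + V) (K(V, S) = 5 - 1/(V - 66) = 5 - 1/(-66 + V))
K(w, f) - z(11) = (-331 + 5*156)/(-66 + 156) - 1*11 = (-331 + 780)/90 - 11 = (1/90)*449 - 11 = 449/90 - 11 = -541/90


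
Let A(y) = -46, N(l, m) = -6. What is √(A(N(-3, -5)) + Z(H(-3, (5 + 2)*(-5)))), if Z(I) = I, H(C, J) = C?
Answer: 7*I ≈ 7.0*I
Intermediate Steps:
√(A(N(-3, -5)) + Z(H(-3, (5 + 2)*(-5)))) = √(-46 - 3) = √(-49) = 7*I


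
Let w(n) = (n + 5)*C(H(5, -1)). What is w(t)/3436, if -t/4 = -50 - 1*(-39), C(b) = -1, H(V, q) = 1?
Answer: -49/3436 ≈ -0.014261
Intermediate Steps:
t = 44 (t = -4*(-50 - 1*(-39)) = -4*(-50 + 39) = -4*(-11) = 44)
w(n) = -5 - n (w(n) = (n + 5)*(-1) = (5 + n)*(-1) = -5 - n)
w(t)/3436 = (-5 - 1*44)/3436 = (-5 - 44)*(1/3436) = -49*1/3436 = -49/3436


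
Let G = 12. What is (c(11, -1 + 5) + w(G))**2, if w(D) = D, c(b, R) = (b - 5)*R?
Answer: 1296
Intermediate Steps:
c(b, R) = R*(-5 + b) (c(b, R) = (-5 + b)*R = R*(-5 + b))
(c(11, -1 + 5) + w(G))**2 = ((-1 + 5)*(-5 + 11) + 12)**2 = (4*6 + 12)**2 = (24 + 12)**2 = 36**2 = 1296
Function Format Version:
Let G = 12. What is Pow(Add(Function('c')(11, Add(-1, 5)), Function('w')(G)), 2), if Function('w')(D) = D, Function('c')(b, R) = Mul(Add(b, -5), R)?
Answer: 1296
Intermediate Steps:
Function('c')(b, R) = Mul(R, Add(-5, b)) (Function('c')(b, R) = Mul(Add(-5, b), R) = Mul(R, Add(-5, b)))
Pow(Add(Function('c')(11, Add(-1, 5)), Function('w')(G)), 2) = Pow(Add(Mul(Add(-1, 5), Add(-5, 11)), 12), 2) = Pow(Add(Mul(4, 6), 12), 2) = Pow(Add(24, 12), 2) = Pow(36, 2) = 1296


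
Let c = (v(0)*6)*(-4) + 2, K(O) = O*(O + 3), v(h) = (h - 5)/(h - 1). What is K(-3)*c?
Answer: 0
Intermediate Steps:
v(h) = (-5 + h)/(-1 + h)
K(O) = O*(3 + O)
c = -118 (c = (((-5 + 0)/(-1 + 0))*6)*(-4) + 2 = ((-5/(-1))*6)*(-4) + 2 = (-1*(-5)*6)*(-4) + 2 = (5*6)*(-4) + 2 = 30*(-4) + 2 = -120 + 2 = -118)
K(-3)*c = -3*(3 - 3)*(-118) = -3*0*(-118) = 0*(-118) = 0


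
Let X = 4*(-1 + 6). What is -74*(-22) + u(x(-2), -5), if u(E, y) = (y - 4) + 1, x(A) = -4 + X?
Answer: 1620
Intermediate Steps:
X = 20 (X = 4*5 = 20)
x(A) = 16 (x(A) = -4 + 20 = 16)
u(E, y) = -3 + y (u(E, y) = (-4 + y) + 1 = -3 + y)
-74*(-22) + u(x(-2), -5) = -74*(-22) + (-3 - 5) = 1628 - 8 = 1620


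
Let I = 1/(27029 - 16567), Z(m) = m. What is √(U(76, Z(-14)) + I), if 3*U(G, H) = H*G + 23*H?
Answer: I*√50567480666/10462 ≈ 21.494*I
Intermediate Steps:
U(G, H) = 23*H/3 + G*H/3 (U(G, H) = (H*G + 23*H)/3 = (G*H + 23*H)/3 = (23*H + G*H)/3 = 23*H/3 + G*H/3)
I = 1/10462 ≈ 9.5584e-5
√(U(76, Z(-14)) + I) = √((⅓)*(-14)*(23 + 76) + 1/10462) = √((⅓)*(-14)*99 + 1/10462) = √(-462 + 1/10462) = √(-4833443/10462) = I*√50567480666/10462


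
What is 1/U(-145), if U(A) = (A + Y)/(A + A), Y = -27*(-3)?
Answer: 145/32 ≈ 4.5313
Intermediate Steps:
Y = 81
U(A) = (81 + A)/(2*A) (U(A) = (A + 81)/(A + A) = (81 + A)/((2*A)) = (81 + A)*(1/(2*A)) = (81 + A)/(2*A))
1/U(-145) = 1/((½)*(81 - 145)/(-145)) = 1/((½)*(-1/145)*(-64)) = 1/(32/145) = 145/32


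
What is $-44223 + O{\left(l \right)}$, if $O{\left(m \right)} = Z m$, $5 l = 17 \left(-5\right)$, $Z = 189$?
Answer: $-47436$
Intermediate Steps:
$l = -17$ ($l = \frac{17 \left(-5\right)}{5} = \frac{1}{5} \left(-85\right) = -17$)
$O{\left(m \right)} = 189 m$
$-44223 + O{\left(l \right)} = -44223 + 189 \left(-17\right) = -44223 - 3213 = -47436$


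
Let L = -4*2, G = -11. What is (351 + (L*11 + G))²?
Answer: 63504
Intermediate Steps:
L = -8
(351 + (L*11 + G))² = (351 + (-8*11 - 11))² = (351 + (-88 - 11))² = (351 - 99)² = 252² = 63504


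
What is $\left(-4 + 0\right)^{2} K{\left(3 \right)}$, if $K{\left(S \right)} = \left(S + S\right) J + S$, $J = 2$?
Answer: $240$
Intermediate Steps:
$K{\left(S \right)} = 5 S$ ($K{\left(S \right)} = \left(S + S\right) 2 + S = 2 S 2 + S = 4 S + S = 5 S$)
$\left(-4 + 0\right)^{2} K{\left(3 \right)} = \left(-4 + 0\right)^{2} \cdot 5 \cdot 3 = \left(-4\right)^{2} \cdot 15 = 16 \cdot 15 = 240$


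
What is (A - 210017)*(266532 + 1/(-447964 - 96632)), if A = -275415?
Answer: -17615388099054418/136149 ≈ -1.2938e+11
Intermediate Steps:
(A - 210017)*(266532 + 1/(-447964 - 96632)) = (-275415 - 210017)*(266532 + 1/(-447964 - 96632)) = -485432*(266532 + 1/(-544596)) = -485432*(266532 - 1/544596) = -485432*145152261071/544596 = -17615388099054418/136149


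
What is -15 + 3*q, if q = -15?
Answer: -60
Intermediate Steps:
-15 + 3*q = -15 + 3*(-15) = -15 - 45 = -60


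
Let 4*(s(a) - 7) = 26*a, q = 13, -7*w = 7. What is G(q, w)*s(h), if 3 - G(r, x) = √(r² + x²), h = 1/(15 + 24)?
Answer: 43/2 - 43*√170/6 ≈ -71.942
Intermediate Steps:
w = -1 (w = -⅐*7 = -1)
h = 1/39 ≈ 0.025641
G(r, x) = 3 - √(r² + x²)
s(a) = 7 + 13*a/2 (s(a) = 7 + (26*a)/4 = 7 + 13*a/2)
G(q, w)*s(h) = (3 - √(13² + (-1)²))*(7 + (13/2)*(1/39)) = (3 - √(169 + 1))*(7 + ⅙) = (3 - √170)*(43/6) = 43/2 - 43*√170/6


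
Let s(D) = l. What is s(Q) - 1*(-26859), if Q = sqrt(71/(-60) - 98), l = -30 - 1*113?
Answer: 26716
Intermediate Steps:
l = -143 (l = -30 - 113 = -143)
Q = I*sqrt(89265)/30 (Q = sqrt(71*(-1/60) - 98) = sqrt(-71/60 - 98) = sqrt(-5951/60) = I*sqrt(89265)/30 ≈ 9.9591*I)
s(D) = -143
s(Q) - 1*(-26859) = -143 - 1*(-26859) = -143 + 26859 = 26716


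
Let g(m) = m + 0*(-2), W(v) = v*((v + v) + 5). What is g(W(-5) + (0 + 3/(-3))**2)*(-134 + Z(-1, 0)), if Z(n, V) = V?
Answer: -3484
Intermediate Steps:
W(v) = v*(5 + 2*v) (W(v) = v*(2*v + 5) = v*(5 + 2*v))
g(m) = m (g(m) = m + 0 = m)
g(W(-5) + (0 + 3/(-3))**2)*(-134 + Z(-1, 0)) = (-5*(5 + 2*(-5)) + (0 + 3/(-3))**2)*(-134 + 0) = (-5*(5 - 10) + (0 + 3*(-1/3))**2)*(-134) = (-5*(-5) + (0 - 1)**2)*(-134) = (25 + (-1)**2)*(-134) = (25 + 1)*(-134) = 26*(-134) = -3484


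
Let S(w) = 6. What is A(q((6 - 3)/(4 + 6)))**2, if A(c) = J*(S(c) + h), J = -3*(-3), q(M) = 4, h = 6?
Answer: 11664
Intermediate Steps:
J = 9
A(c) = 108 (A(c) = 9*(6 + 6) = 9*12 = 108)
A(q((6 - 3)/(4 + 6)))**2 = 108**2 = 11664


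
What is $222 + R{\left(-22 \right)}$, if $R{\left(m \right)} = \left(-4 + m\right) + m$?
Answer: $174$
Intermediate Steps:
$R{\left(m \right)} = -4 + 2 m$
$222 + R{\left(-22 \right)} = 222 + \left(-4 + 2 \left(-22\right)\right) = 222 - 48 = 174$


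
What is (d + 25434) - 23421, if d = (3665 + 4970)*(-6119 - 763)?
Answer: -59424057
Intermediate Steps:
d = -59426070 (d = 8635*(-6882) = -59426070)
(d + 25434) - 23421 = (-59426070 + 25434) - 23421 = -59400636 - 23421 = -59424057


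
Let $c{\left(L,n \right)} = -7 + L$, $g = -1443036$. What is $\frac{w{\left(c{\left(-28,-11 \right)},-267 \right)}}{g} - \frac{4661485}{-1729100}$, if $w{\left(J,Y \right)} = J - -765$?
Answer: $\frac{336271421273}{124757677380} \approx 2.6954$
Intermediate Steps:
$w{\left(J,Y \right)} = 765 + J$ ($w{\left(J,Y \right)} = J + 765 = 765 + J$)
$\frac{w{\left(c{\left(-28,-11 \right)},-267 \right)}}{g} - \frac{4661485}{-1729100} = \frac{765 - 35}{-1443036} - \frac{4661485}{-1729100} = \left(765 - 35\right) \left(- \frac{1}{1443036}\right) - - \frac{932297}{345820} = 730 \left(- \frac{1}{1443036}\right) + \frac{932297}{345820} = - \frac{365}{721518} + \frac{932297}{345820} = \frac{336271421273}{124757677380}$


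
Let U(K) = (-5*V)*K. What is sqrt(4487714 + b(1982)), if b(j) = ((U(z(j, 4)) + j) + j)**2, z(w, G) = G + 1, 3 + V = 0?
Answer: 7*sqrt(424515) ≈ 4560.8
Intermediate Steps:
V = -3 (V = -3 + 0 = -3)
z(w, G) = 1 + G
U(K) = 15*K (U(K) = (-5*(-3))*K = 15*K)
b(j) = (75 + 2*j)**2 (b(j) = ((15*(1 + 4) + j) + j)**2 = ((15*5 + j) + j)**2 = ((75 + j) + j)**2 = (75 + 2*j)**2)
sqrt(4487714 + b(1982)) = sqrt(4487714 + (75 + 2*1982)**2) = sqrt(4487714 + (75 + 3964)**2) = sqrt(4487714 + 4039**2) = sqrt(4487714 + 16313521) = sqrt(20801235) = 7*sqrt(424515)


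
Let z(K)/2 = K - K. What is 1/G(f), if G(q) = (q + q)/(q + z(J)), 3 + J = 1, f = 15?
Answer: ½ ≈ 0.50000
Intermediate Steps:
J = -2 (J = -3 + 1 = -2)
z(K) = 0 (z(K) = 2*(K - K) = 2*0 = 0)
G(q) = 2 (G(q) = (q + q)/(q + 0) = (2*q)/q = 2)
1/G(f) = 1/2 = ½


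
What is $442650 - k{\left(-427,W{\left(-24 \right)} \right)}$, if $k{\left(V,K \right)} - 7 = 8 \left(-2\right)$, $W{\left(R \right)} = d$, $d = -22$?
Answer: $442659$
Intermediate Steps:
$W{\left(R \right)} = -22$
$k{\left(V,K \right)} = -9$ ($k{\left(V,K \right)} = 7 + 8 \left(-2\right) = 7 - 16 = -9$)
$442650 - k{\left(-427,W{\left(-24 \right)} \right)} = 442650 - -9 = 442650 + 9 = 442659$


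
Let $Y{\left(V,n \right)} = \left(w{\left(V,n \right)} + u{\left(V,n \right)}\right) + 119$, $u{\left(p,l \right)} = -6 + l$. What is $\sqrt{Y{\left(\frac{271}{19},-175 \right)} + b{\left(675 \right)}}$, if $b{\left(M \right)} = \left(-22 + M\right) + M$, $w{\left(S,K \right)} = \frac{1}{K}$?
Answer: $\frac{\sqrt{1550843}}{35} \approx 35.581$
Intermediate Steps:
$b{\left(M \right)} = -22 + 2 M$
$Y{\left(V,n \right)} = 113 + n + \frac{1}{n}$ ($Y{\left(V,n \right)} = \left(\frac{1}{n} + \left(-6 + n\right)\right) + 119 = \left(-6 + n + \frac{1}{n}\right) + 119 = 113 + n + \frac{1}{n}$)
$\sqrt{Y{\left(\frac{271}{19},-175 \right)} + b{\left(675 \right)}} = \sqrt{\left(113 - 175 + \frac{1}{-175}\right) + \left(-22 + 2 \cdot 675\right)} = \sqrt{\left(113 - 175 - \frac{1}{175}\right) + \left(-22 + 1350\right)} = \sqrt{- \frac{10851}{175} + 1328} = \sqrt{\frac{221549}{175}} = \frac{\sqrt{1550843}}{35}$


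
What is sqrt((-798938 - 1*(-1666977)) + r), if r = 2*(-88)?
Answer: sqrt(867863) ≈ 931.59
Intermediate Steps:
r = -176
sqrt((-798938 - 1*(-1666977)) + r) = sqrt((-798938 - 1*(-1666977)) - 176) = sqrt((-798938 + 1666977) - 176) = sqrt(868039 - 176) = sqrt(867863)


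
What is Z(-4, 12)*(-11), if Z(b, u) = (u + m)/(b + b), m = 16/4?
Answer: 22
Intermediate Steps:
m = 4 (m = 16*(¼) = 4)
Z(b, u) = (4 + u)/(2*b) (Z(b, u) = (u + 4)/(b + b) = (4 + u)/((2*b)) = (4 + u)*(1/(2*b)) = (4 + u)/(2*b))
Z(-4, 12)*(-11) = ((½)*(4 + 12)/(-4))*(-11) = ((½)*(-¼)*16)*(-11) = -2*(-11) = 22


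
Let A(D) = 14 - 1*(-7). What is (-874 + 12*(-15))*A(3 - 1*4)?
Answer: -22134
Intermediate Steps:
A(D) = 21 (A(D) = 14 + 7 = 21)
(-874 + 12*(-15))*A(3 - 1*4) = (-874 + 12*(-15))*21 = (-874 - 180)*21 = -1054*21 = -22134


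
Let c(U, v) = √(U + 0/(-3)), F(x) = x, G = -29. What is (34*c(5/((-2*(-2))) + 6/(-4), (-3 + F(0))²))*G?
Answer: -493*I ≈ -493.0*I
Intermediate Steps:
c(U, v) = √U (c(U, v) = √(U + 0*(-⅓)) = √(U + 0) = √U)
(34*c(5/((-2*(-2))) + 6/(-4), (-3 + F(0))²))*G = (34*√(5/((-2*(-2))) + 6/(-4)))*(-29) = (34*√(5/4 + 6*(-¼)))*(-29) = (34*√(5*(¼) - 3/2))*(-29) = (34*√(5/4 - 3/2))*(-29) = (34*√(-¼))*(-29) = (34*(I/2))*(-29) = (17*I)*(-29) = -493*I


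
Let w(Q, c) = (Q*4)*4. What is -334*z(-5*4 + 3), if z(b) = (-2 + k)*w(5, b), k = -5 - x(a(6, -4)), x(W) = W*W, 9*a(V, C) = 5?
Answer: 15818240/81 ≈ 1.9529e+5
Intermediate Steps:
w(Q, c) = 16*Q (w(Q, c) = (4*Q)*4 = 16*Q)
a(V, C) = 5/9 (a(V, C) = (⅑)*5 = 5/9)
x(W) = W²
k = -430/81 (k = -5 - (5/9)² = -5 - 1*25/81 = -5 - 25/81 = -430/81 ≈ -5.3086)
z(b) = -47360/81 (z(b) = (-2 - 430/81)*(16*5) = -592/81*80 = -47360/81)
-334*z(-5*4 + 3) = -334*(-47360/81) = 15818240/81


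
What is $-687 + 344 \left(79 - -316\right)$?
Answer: $135193$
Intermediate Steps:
$-687 + 344 \left(79 - -316\right) = -687 + 344 \left(79 + 316\right) = -687 + 344 \cdot 395 = -687 + 135880 = 135193$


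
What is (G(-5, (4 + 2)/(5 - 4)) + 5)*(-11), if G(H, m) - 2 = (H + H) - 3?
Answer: 66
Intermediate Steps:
G(H, m) = -1 + 2*H (G(H, m) = 2 + ((H + H) - 3) = 2 + (2*H - 3) = 2 + (-3 + 2*H) = -1 + 2*H)
(G(-5, (4 + 2)/(5 - 4)) + 5)*(-11) = ((-1 + 2*(-5)) + 5)*(-11) = ((-1 - 10) + 5)*(-11) = (-11 + 5)*(-11) = -6*(-11) = 66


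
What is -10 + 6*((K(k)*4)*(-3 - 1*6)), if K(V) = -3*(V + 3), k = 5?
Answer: 5174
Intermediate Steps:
K(V) = -9 - 3*V (K(V) = -3*(3 + V) = -9 - 3*V)
-10 + 6*((K(k)*4)*(-3 - 1*6)) = -10 + 6*(((-9 - 3*5)*4)*(-3 - 1*6)) = -10 + 6*(((-9 - 15)*4)*(-3 - 6)) = -10 + 6*(-24*4*(-9)) = -10 + 6*(-96*(-9)) = -10 + 6*864 = -10 + 5184 = 5174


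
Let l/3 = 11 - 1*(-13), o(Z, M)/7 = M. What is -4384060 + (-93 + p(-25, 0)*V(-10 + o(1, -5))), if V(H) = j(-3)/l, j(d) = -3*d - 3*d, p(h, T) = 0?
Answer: -4384153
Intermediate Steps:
j(d) = -6*d
o(Z, M) = 7*M
l = 72 (l = 3*(11 - 1*(-13)) = 3*(11 + 13) = 3*24 = 72)
V(H) = ¼ (V(H) = -6*(-3)/72 = 18*(1/72) = ¼)
-4384060 + (-93 + p(-25, 0)*V(-10 + o(1, -5))) = -4384060 + (-93 + 0*(¼)) = -4384060 + (-93 + 0) = -4384060 - 93 = -4384153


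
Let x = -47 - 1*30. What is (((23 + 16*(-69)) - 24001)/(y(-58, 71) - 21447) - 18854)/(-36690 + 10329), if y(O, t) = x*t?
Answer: 84568579/118246659 ≈ 0.71519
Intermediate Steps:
x = -77 (x = -47 - 30 = -77)
y(O, t) = -77*t
(((23 + 16*(-69)) - 24001)/(y(-58, 71) - 21447) - 18854)/(-36690 + 10329) = (((23 + 16*(-69)) - 24001)/(-77*71 - 21447) - 18854)/(-36690 + 10329) = (((23 - 1104) - 24001)/(-5467 - 21447) - 18854)/(-26361) = ((-1081 - 24001)/(-26914) - 18854)*(-1/26361) = (-25082*(-1/26914) - 18854)*(-1/26361) = (12541/13457 - 18854)*(-1/26361) = -253705737/13457*(-1/26361) = 84568579/118246659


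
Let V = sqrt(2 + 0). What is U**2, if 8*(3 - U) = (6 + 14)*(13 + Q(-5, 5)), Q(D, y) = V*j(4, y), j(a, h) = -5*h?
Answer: 34731/4 - 7375*sqrt(2)/2 ≈ 3467.8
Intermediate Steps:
V = sqrt(2) ≈ 1.4142
Q(D, y) = -5*y*sqrt(2) (Q(D, y) = sqrt(2)*(-5*y) = -5*y*sqrt(2))
U = -59/2 + 125*sqrt(2)/2 (U = 3 - (6 + 14)*(13 - 5*5*sqrt(2))/8 = 3 - 5*(13 - 25*sqrt(2))/2 = 3 - (260 - 500*sqrt(2))/8 = 3 + (-65/2 + 125*sqrt(2)/2) = -59/2 + 125*sqrt(2)/2 ≈ 58.888)
U**2 = (-59/2 + 125*sqrt(2)/2)**2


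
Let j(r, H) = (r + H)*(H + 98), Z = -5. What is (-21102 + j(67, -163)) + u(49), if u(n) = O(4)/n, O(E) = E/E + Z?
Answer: -728242/49 ≈ -14862.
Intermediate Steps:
O(E) = -4 (O(E) = E/E - 5 = 1 - 5 = -4)
u(n) = -4/n
j(r, H) = (98 + H)*(H + r) (j(r, H) = (H + r)*(98 + H) = (98 + H)*(H + r))
(-21102 + j(67, -163)) + u(49) = (-21102 + ((-163)**2 + 98*(-163) + 98*67 - 163*67)) - 4/49 = (-21102 + (26569 - 15974 + 6566 - 10921)) - 4*1/49 = (-21102 + 6240) - 4/49 = -14862 - 4/49 = -728242/49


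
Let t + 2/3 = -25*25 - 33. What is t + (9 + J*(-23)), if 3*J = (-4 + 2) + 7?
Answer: -688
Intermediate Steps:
J = 5/3 (J = ((-4 + 2) + 7)/3 = (-2 + 7)/3 = (1/3)*5 = 5/3 ≈ 1.6667)
t = -1976/3 (t = -2/3 + (-25*25 - 33) = -2/3 + (-625 - 33) = -2/3 - 658 = -1976/3 ≈ -658.67)
t + (9 + J*(-23)) = -1976/3 + (9 + (5/3)*(-23)) = -1976/3 + (9 - 115/3) = -1976/3 - 88/3 = -688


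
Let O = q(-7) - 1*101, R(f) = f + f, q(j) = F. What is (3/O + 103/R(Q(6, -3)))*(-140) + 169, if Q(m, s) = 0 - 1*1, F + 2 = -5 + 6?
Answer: 125513/17 ≈ 7383.1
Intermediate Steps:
F = -1 (F = -2 + (-5 + 6) = -2 + 1 = -1)
q(j) = -1
Q(m, s) = -1 (Q(m, s) = 0 - 1 = -1)
R(f) = 2*f
O = -102 (O = -1 - 1*101 = -1 - 101 = -102)
(3/O + 103/R(Q(6, -3)))*(-140) + 169 = (3/(-102) + 103/((2*(-1))))*(-140) + 169 = (3*(-1/102) + 103/(-2))*(-140) + 169 = (-1/34 + 103*(-1/2))*(-140) + 169 = (-1/34 - 103/2)*(-140) + 169 = -876/17*(-140) + 169 = 122640/17 + 169 = 125513/17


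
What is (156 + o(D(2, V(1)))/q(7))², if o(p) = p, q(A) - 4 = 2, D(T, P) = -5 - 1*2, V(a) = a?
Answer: 863041/36 ≈ 23973.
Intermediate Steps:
D(T, P) = -7 (D(T, P) = -5 - 2 = -7)
q(A) = 6 (q(A) = 4 + 2 = 6)
(156 + o(D(2, V(1)))/q(7))² = (156 - 7/6)² = (929/6)² = 863041/36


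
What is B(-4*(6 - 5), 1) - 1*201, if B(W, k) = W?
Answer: -205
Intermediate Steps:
B(-4*(6 - 5), 1) - 1*201 = -4*(6 - 5) - 1*201 = -4*1 - 201 = -4 - 201 = -205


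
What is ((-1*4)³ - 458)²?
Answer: 272484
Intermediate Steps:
((-1*4)³ - 458)² = ((-4)³ - 458)² = (-64 - 458)² = (-522)² = 272484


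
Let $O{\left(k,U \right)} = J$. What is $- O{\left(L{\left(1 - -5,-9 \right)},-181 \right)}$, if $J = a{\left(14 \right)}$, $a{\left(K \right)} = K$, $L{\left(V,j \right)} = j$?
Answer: $-14$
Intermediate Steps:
$J = 14$
$O{\left(k,U \right)} = 14$
$- O{\left(L{\left(1 - -5,-9 \right)},-181 \right)} = \left(-1\right) 14 = -14$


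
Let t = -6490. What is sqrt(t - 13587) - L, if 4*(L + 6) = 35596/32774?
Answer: 187745/32774 + I*sqrt(20077) ≈ 5.7285 + 141.69*I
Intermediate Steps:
L = -187745/32774 (L = -6 + (35596/32774)/4 = -6 + (35596*(1/32774))/4 = -6 + (1/4)*(17798/16387) = -6 + 8899/32774 = -187745/32774 ≈ -5.7285)
sqrt(t - 13587) - L = sqrt(-6490 - 13587) - 1*(-187745/32774) = sqrt(-20077) + 187745/32774 = I*sqrt(20077) + 187745/32774 = 187745/32774 + I*sqrt(20077)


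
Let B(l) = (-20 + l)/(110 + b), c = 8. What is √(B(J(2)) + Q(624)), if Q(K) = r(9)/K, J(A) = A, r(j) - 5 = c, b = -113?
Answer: 17*√3/12 ≈ 2.4537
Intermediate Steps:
r(j) = 13 (r(j) = 5 + 8 = 13)
Q(K) = 13/K
B(l) = 20/3 - l/3 (B(l) = (-20 + l)/(110 - 113) = (-20 + l)/(-3) = (-20 + l)*(-⅓) = 20/3 - l/3)
√(B(J(2)) + Q(624)) = √((20/3 - ⅓*2) + 13/624) = √((20/3 - ⅔) + 13*(1/624)) = √(6 + 1/48) = √(289/48) = 17*√3/12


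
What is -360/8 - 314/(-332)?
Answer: -7313/166 ≈ -44.054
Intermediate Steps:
-360/8 - 314/(-332) = -360*⅛ - 314*(-1/332) = -45 + 157/166 = -7313/166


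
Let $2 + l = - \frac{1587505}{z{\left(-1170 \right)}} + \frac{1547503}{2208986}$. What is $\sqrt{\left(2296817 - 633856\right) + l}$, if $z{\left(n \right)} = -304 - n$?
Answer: $\frac{2 \sqrt{94982688370701552675293}}{478245469} \approx 1288.8$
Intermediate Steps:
$l = - \frac{877315536521}{478245469}$ ($l = -2 + \left(- \frac{1587505}{-304 - -1170} + \frac{1547503}{2208986}\right) = -2 + \left(- \frac{1587505}{-304 + 1170} + 1547503 \cdot \frac{1}{2208986}\right) = -2 + \left(- \frac{1587505}{866} + \frac{1547503}{2208986}\right) = -2 - \frac{876359045583}{478245469} = - \frac{877315536521}{478245469} \approx -1834.4$)
$\sqrt{\left(2296817 - 633856\right) + l} = \sqrt{\left(2296817 - 633856\right) - \frac{877315536521}{478245469}} = \sqrt{1662961 - \frac{877315536521}{478245469}} = \sqrt{\frac{794426247837188}{478245469}} = \frac{2 \sqrt{94982688370701552675293}}{478245469}$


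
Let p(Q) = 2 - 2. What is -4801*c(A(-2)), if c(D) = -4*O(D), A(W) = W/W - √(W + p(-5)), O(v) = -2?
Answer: -38408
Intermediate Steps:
p(Q) = 0
A(W) = 1 - √W (A(W) = W/W - √(W + 0) = 1 - √W)
c(D) = 8 (c(D) = -4*(-2) = 8)
-4801*c(A(-2)) = -4801*8 = -38408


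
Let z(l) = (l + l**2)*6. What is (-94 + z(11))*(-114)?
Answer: -79572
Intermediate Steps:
z(l) = 6*l + 6*l**2
(-94 + z(11))*(-114) = (-94 + 6*11*(1 + 11))*(-114) = (-94 + 6*11*12)*(-114) = (-94 + 792)*(-114) = 698*(-114) = -79572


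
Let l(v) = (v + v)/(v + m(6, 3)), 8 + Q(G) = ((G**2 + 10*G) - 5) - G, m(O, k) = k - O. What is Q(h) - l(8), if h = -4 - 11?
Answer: 369/5 ≈ 73.800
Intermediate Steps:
h = -15
Q(G) = -13 + G**2 + 9*G (Q(G) = -8 + (((G**2 + 10*G) - 5) - G) = -8 + ((-5 + G**2 + 10*G) - G) = -8 + (-5 + G**2 + 9*G) = -13 + G**2 + 9*G)
l(v) = 2*v/(-3 + v) (l(v) = (v + v)/(v + (3 - 1*6)) = (2*v)/(v + (3 - 6)) = (2*v)/(v - 3) = (2*v)/(-3 + v) = 2*v/(-3 + v))
Q(h) - l(8) = (-13 + (-15)**2 + 9*(-15)) - 2*8/(-3 + 8) = (-13 + 225 - 135) - 2*8/5 = 77 - 2*8/5 = 77 - 1*16/5 = 77 - 16/5 = 369/5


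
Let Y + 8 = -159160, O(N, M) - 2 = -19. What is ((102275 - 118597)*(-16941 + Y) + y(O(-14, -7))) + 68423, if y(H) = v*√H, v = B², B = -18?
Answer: 2874519521 + 324*I*√17 ≈ 2.8745e+9 + 1335.9*I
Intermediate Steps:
O(N, M) = -17 (O(N, M) = 2 - 19 = -17)
Y = -159168 (Y = -8 - 159160 = -159168)
v = 324 (v = (-18)² = 324)
y(H) = 324*√H
((102275 - 118597)*(-16941 + Y) + y(O(-14, -7))) + 68423 = ((102275 - 118597)*(-16941 - 159168) + 324*√(-17)) + 68423 = (-16322*(-176109) + 324*(I*√17)) + 68423 = (2874451098 + 324*I*√17) + 68423 = 2874519521 + 324*I*√17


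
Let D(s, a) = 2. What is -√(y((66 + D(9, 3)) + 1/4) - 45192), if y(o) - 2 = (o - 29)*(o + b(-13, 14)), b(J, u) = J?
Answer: -I*√688343/4 ≈ -207.42*I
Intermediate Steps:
y(o) = 2 + (-29 + o)*(-13 + o) (y(o) = 2 + (o - 29)*(o - 13) = 2 + (-29 + o)*(-13 + o))
-√(y((66 + D(9, 3)) + 1/4) - 45192) = -√((379 + ((66 + 2) + 1/4)² - 42*((66 + 2) + 1/4)) - 45192) = -√((379 + (68 + ¼)² - 42*(68 + ¼)) - 45192) = -√((379 + (273/4)² - 42*273/4) - 45192) = -√((379 + 74529/16 - 5733/2) - 45192) = -√(34729/16 - 45192) = -√(-688343/16) = -I*√688343/4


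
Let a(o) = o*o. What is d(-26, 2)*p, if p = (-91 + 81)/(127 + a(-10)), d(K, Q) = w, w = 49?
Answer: -490/227 ≈ -2.1586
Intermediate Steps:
a(o) = o²
d(K, Q) = 49
p = -10/227 (p = (-91 + 81)/(127 + (-10)²) = -10/(127 + 100) = -10/227 ≈ -0.044053)
d(-26, 2)*p = 49*(-10/227) = -490/227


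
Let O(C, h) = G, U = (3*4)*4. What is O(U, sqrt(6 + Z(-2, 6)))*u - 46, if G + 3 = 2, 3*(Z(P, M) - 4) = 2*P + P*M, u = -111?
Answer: 65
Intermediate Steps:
Z(P, M) = 4 + 2*P/3 + M*P/3 (Z(P, M) = 4 + (2*P + P*M)/3 = 4 + (2*P + M*P)/3 = 4 + (2*P/3 + M*P/3) = 4 + 2*P/3 + M*P/3)
U = 48 (U = 12*4 = 48)
G = -1 (G = -3 + 2 = -1)
O(C, h) = -1
O(U, sqrt(6 + Z(-2, 6)))*u - 46 = -1*(-111) - 46 = 111 - 46 = 65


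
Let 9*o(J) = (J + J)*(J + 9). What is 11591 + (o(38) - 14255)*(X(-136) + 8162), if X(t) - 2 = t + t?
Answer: -984209597/9 ≈ -1.0936e+8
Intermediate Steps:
o(J) = 2*J*(9 + J)/9 (o(J) = ((J + J)*(J + 9))/9 = ((2*J)*(9 + J))/9 = (2*J*(9 + J))/9 = 2*J*(9 + J)/9)
X(t) = 2 + 2*t (X(t) = 2 + (t + t) = 2 + 2*t)
11591 + (o(38) - 14255)*(X(-136) + 8162) = 11591 + ((2/9)*38*(9 + 38) - 14255)*((2 + 2*(-136)) + 8162) = 11591 + ((2/9)*38*47 - 14255)*((2 - 272) + 8162) = 11591 + (3572/9 - 14255)*(-270 + 8162) = 11591 - 124723/9*7892 = 11591 - 984313916/9 = -984209597/9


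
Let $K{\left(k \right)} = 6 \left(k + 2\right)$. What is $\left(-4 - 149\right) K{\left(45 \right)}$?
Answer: $-43146$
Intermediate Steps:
$K{\left(k \right)} = 12 + 6 k$ ($K{\left(k \right)} = 6 \left(2 + k\right) = 12 + 6 k$)
$\left(-4 - 149\right) K{\left(45 \right)} = \left(-4 - 149\right) \left(12 + 6 \cdot 45\right) = - 153 \left(12 + 270\right) = \left(-153\right) 282 = -43146$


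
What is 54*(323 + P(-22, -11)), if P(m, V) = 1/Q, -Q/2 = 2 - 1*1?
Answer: 17415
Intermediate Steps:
Q = -2 (Q = -2*(2 - 1*1) = -2*(2 - 1) = -2*1 = -2)
P(m, V) = -½ (P(m, V) = 1/(-2) = -½)
54*(323 + P(-22, -11)) = 54*(323 - ½) = 54*(645/2) = 17415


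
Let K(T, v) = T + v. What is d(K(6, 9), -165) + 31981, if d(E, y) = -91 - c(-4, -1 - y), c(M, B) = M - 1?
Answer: 31895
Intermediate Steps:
c(M, B) = -1 + M
d(E, y) = -86 (d(E, y) = -91 - (-1 - 4) = -91 - 1*(-5) = -91 + 5 = -86)
d(K(6, 9), -165) + 31981 = -86 + 31981 = 31895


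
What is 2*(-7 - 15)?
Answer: -44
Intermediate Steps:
2*(-7 - 15) = 2*(-22) = -44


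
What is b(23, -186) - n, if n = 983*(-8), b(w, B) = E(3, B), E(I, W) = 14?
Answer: 7878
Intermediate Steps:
b(w, B) = 14
n = -7864
b(23, -186) - n = 14 - 1*(-7864) = 14 + 7864 = 7878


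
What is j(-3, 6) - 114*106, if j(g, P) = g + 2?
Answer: -12085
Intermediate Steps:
j(g, P) = 2 + g
j(-3, 6) - 114*106 = (2 - 3) - 114*106 = -1 - 12084 = -12085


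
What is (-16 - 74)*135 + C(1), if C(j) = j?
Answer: -12149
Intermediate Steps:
(-16 - 74)*135 + C(1) = (-16 - 74)*135 + 1 = -90*135 + 1 = -12150 + 1 = -12149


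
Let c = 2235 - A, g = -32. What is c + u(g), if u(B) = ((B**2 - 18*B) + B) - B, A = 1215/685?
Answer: 525152/137 ≈ 3833.2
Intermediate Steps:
A = 243/137 (A = 1215*(1/685) = 243/137 ≈ 1.7737)
c = 305952/137 (c = 2235 - 1*243/137 = 2235 - 243/137 = 305952/137 ≈ 2233.2)
u(B) = B**2 - 18*B (u(B) = (B**2 - 17*B) - B = B**2 - 18*B)
c + u(g) = 305952/137 - 32*(-18 - 32) = 305952/137 - 32*(-50) = 305952/137 + 1600 = 525152/137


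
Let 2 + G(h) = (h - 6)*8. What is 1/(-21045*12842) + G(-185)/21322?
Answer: -206748826511/2881240687290 ≈ -0.071757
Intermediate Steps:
G(h) = -50 + 8*h (G(h) = -2 + (h - 6)*8 = -2 + (-6 + h)*8 = -2 + (-48 + 8*h) = -50 + 8*h)
1/(-21045*12842) + G(-185)/21322 = 1/(-21045*12842) + (-50 + 8*(-185))/21322 = -1/21045*1/12842 + (-50 - 1480)*(1/21322) = -1/270259890 - 1530*1/21322 = -1/270259890 - 765/10661 = -206748826511/2881240687290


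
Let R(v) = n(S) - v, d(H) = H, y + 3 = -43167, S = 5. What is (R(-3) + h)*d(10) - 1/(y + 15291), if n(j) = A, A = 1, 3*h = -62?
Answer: -1548833/9293 ≈ -166.67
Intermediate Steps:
h = -62/3 (h = (⅓)*(-62) = -62/3 ≈ -20.667)
y = -43170 (y = -3 - 43167 = -43170)
n(j) = 1
R(v) = 1 - v
(R(-3) + h)*d(10) - 1/(y + 15291) = ((1 - 1*(-3)) - 62/3)*10 - 1/(-43170 + 15291) = ((1 + 3) - 62/3)*10 - 1/(-27879) = (4 - 62/3)*10 - 1*(-1/27879) = -50/3*10 + 1/27879 = -500/3 + 1/27879 = -1548833/9293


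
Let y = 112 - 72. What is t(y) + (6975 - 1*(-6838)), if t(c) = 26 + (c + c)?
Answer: 13919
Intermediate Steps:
y = 40
t(c) = 26 + 2*c
t(y) + (6975 - 1*(-6838)) = (26 + 2*40) + (6975 - 1*(-6838)) = (26 + 80) + (6975 + 6838) = 106 + 13813 = 13919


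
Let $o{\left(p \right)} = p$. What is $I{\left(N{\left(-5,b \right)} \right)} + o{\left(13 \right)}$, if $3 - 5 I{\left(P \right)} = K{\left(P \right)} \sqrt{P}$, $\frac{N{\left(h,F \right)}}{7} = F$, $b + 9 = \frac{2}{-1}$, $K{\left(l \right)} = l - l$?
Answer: $\frac{68}{5} \approx 13.6$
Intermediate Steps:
$K{\left(l \right)} = 0$
$b = -11$ ($b = -9 + \frac{2}{-1} = -9 + 2 \left(-1\right) = -9 - 2 = -11$)
$N{\left(h,F \right)} = 7 F$
$I{\left(P \right)} = \frac{3}{5}$ ($I{\left(P \right)} = \frac{3}{5} - \frac{0 \sqrt{P}}{5} = \frac{3}{5} - 0 = \frac{3}{5} + 0 = \frac{3}{5}$)
$I{\left(N{\left(-5,b \right)} \right)} + o{\left(13 \right)} = \frac{3}{5} + 13 = \frac{68}{5}$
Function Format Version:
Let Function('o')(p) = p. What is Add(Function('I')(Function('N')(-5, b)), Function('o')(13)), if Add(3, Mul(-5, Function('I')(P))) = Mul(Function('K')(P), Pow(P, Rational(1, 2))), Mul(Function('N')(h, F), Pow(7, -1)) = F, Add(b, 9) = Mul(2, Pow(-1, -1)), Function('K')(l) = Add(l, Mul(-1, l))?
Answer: Rational(68, 5) ≈ 13.600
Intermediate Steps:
Function('K')(l) = 0
b = -11 (b = Add(-9, Mul(2, Pow(-1, -1))) = Add(-9, Mul(2, -1)) = Add(-9, -2) = -11)
Function('N')(h, F) = Mul(7, F)
Function('I')(P) = Rational(3, 5) (Function('I')(P) = Add(Rational(3, 5), Mul(Rational(-1, 5), Mul(0, Pow(P, Rational(1, 2))))) = Add(Rational(3, 5), Mul(Rational(-1, 5), 0)) = Add(Rational(3, 5), 0) = Rational(3, 5))
Add(Function('I')(Function('N')(-5, b)), Function('o')(13)) = Add(Rational(3, 5), 13) = Rational(68, 5)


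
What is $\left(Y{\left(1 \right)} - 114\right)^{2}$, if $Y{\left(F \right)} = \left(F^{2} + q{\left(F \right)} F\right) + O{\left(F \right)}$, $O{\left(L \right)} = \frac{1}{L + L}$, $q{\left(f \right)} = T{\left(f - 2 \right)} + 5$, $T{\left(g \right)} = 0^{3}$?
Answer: $\frac{46225}{4} \approx 11556.0$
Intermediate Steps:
$T{\left(g \right)} = 0$
$q{\left(f \right)} = 5$ ($q{\left(f \right)} = 0 + 5 = 5$)
$O{\left(L \right)} = \frac{1}{2 L}$
$Y{\left(F \right)} = F^{2} + \frac{1}{2 F} + 5 F$ ($Y{\left(F \right)} = \left(F^{2} + 5 F\right) + \frac{1}{2 F} = F^{2} + \frac{1}{2 F} + 5 F$)
$\left(Y{\left(1 \right)} - 114\right)^{2} = \left(\left(1^{2} + \frac{1}{2 \cdot 1} + 5 \cdot 1\right) - 114\right)^{2} = \left(\left(1 + \frac{1}{2} \cdot 1 + 5\right) - 114\right)^{2} = \left(\left(1 + \frac{1}{2} + 5\right) - 114\right)^{2} = \left(\frac{13}{2} - 114\right)^{2} = \left(- \frac{215}{2}\right)^{2} = \frac{46225}{4}$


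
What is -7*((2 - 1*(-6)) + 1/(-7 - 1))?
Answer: -441/8 ≈ -55.125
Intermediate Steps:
-7*((2 - 1*(-6)) + 1/(-7 - 1)) = -7*((2 + 6) + 1/(-8)) = -7*(8 - 1/8) = -7*63/8 = -441/8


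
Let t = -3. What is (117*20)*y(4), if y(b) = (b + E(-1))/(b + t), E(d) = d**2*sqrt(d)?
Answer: 9360 + 2340*I ≈ 9360.0 + 2340.0*I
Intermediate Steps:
E(d) = d**(5/2)
y(b) = (I + b)/(-3 + b) (y(b) = (b + (-1)**(5/2))/(b - 3) = (b + I)/(-3 + b) = (I + b)/(-3 + b))
(117*20)*y(4) = (117*20)*((I + 4)/(-3 + 4)) = 2340*((4 + I)/1) = 2340*(1*(4 + I)) = 2340*(4 + I) = 9360 + 2340*I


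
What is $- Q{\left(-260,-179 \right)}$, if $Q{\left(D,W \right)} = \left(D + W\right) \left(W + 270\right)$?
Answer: $39949$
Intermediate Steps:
$Q{\left(D,W \right)} = \left(270 + W\right) \left(D + W\right)$ ($Q{\left(D,W \right)} = \left(D + W\right) \left(270 + W\right) = \left(270 + W\right) \left(D + W\right)$)
$- Q{\left(-260,-179 \right)} = - (\left(-179\right)^{2} + 270 \left(-260\right) + 270 \left(-179\right) - -46540) = - (32041 - 70200 - 48330 + 46540) = \left(-1\right) \left(-39949\right) = 39949$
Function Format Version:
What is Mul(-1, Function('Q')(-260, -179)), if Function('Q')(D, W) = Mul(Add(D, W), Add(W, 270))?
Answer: 39949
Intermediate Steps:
Function('Q')(D, W) = Mul(Add(270, W), Add(D, W)) (Function('Q')(D, W) = Mul(Add(D, W), Add(270, W)) = Mul(Add(270, W), Add(D, W)))
Mul(-1, Function('Q')(-260, -179)) = Mul(-1, Add(Pow(-179, 2), Mul(270, -260), Mul(270, -179), Mul(-260, -179))) = Mul(-1, Add(32041, -70200, -48330, 46540)) = Mul(-1, -39949) = 39949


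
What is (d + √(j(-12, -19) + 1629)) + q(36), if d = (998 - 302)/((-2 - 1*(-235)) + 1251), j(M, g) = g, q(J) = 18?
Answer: 6852/371 + √1610 ≈ 58.594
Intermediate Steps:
d = 174/371 (d = 696/((-2 + 235) + 1251) = 696/(233 + 1251) = 696/1484 = 696*(1/1484) = 174/371 ≈ 0.46900)
(d + √(j(-12, -19) + 1629)) + q(36) = (174/371 + √(-19 + 1629)) + 18 = (174/371 + √1610) + 18 = 6852/371 + √1610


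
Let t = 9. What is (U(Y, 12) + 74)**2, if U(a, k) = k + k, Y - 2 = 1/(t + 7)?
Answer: 9604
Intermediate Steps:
Y = 33/16 (Y = 2 + 1/(9 + 7) = 2 + 1/16 = 33/16 ≈ 2.0625)
U(a, k) = 2*k
(U(Y, 12) + 74)**2 = (2*12 + 74)**2 = (24 + 74)**2 = 98**2 = 9604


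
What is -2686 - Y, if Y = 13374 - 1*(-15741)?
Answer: -31801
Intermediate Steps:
Y = 29115 (Y = 13374 + 15741 = 29115)
-2686 - Y = -2686 - 1*29115 = -2686 - 29115 = -31801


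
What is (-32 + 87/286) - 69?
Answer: -28799/286 ≈ -100.70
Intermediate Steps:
(-32 + 87/286) - 69 = -9065/286 - 69 = -28799/286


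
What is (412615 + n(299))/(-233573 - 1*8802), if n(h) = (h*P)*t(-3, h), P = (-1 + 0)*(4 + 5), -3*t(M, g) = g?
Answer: -680818/242375 ≈ -2.8089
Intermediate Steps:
t(M, g) = -g/3
P = -9 (P = -1*9 = -9)
n(h) = 3*h² (n(h) = (h*(-9))*(-h/3) = (-9*h)*(-h/3) = 3*h²)
(412615 + n(299))/(-233573 - 1*8802) = (412615 + 3*299²)/(-233573 - 1*8802) = (412615 + 3*89401)/(-233573 - 8802) = (412615 + 268203)/(-242375) = 680818*(-1/242375) = -680818/242375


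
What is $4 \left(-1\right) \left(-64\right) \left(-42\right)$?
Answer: $-10752$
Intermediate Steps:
$4 \left(-1\right) \left(-64\right) \left(-42\right) = \left(-4\right) \left(-64\right) \left(-42\right) = 256 \left(-42\right) = -10752$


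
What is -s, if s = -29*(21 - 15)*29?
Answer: 5046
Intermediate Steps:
s = -5046 (s = -29*6*29 = -174*29 = -5046)
-s = -1*(-5046) = 5046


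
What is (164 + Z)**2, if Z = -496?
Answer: 110224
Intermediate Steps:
(164 + Z)**2 = (164 - 496)**2 = (-332)**2 = 110224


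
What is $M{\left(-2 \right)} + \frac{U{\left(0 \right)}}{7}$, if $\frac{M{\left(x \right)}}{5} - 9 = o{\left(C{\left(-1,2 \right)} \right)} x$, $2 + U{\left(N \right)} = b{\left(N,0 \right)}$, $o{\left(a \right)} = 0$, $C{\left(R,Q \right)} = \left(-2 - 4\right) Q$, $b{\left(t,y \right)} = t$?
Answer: $\frac{313}{7} \approx 44.714$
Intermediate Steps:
$C{\left(R,Q \right)} = - 6 Q$
$U{\left(N \right)} = -2 + N$
$M{\left(x \right)} = 45$ ($M{\left(x \right)} = 45 + 5 \cdot 0 x = 45 + 5 \cdot 0 = 45 + 0 = 45$)
$M{\left(-2 \right)} + \frac{U{\left(0 \right)}}{7} = 45 + \frac{-2 + 0}{7} = 45 + \frac{1}{7} \left(-2\right) = 45 - \frac{2}{7} = \frac{313}{7}$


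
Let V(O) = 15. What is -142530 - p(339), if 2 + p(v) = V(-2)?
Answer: -142543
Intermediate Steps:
p(v) = 13 (p(v) = -2 + 15 = 13)
-142530 - p(339) = -142530 - 1*13 = -142530 - 13 = -142543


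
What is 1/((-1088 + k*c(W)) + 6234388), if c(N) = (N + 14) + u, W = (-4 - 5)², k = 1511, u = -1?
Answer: 1/6375334 ≈ 1.5685e-7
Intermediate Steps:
W = 81 (W = (-9)² = 81)
c(N) = 13 + N (c(N) = (N + 14) - 1 = (14 + N) - 1 = 13 + N)
1/((-1088 + k*c(W)) + 6234388) = 1/((-1088 + 1511*(13 + 81)) + 6234388) = 1/((-1088 + 1511*94) + 6234388) = 1/((-1088 + 142034) + 6234388) = 1/(140946 + 6234388) = 1/6375334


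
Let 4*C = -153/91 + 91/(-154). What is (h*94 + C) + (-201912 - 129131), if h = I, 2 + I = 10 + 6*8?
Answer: -2608842781/8008 ≈ -3.2578e+5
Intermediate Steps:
I = 56 (I = -2 + (10 + 6*8) = -2 + (10 + 48) = -2 + 58 = 56)
h = 56
C = -4549/8008 (C = (-153/91 + 91/(-154))/4 = (-153*1/91 + 91*(-1/154))/4 = (-153/91 - 13/22)/4 = (¼)*(-4549/2002) = -4549/8008 ≈ -0.56806)
(h*94 + C) + (-201912 - 129131) = (56*94 - 4549/8008) + (-201912 - 129131) = (5264 - 4549/8008) - 331043 = 42149563/8008 - 331043 = -2608842781/8008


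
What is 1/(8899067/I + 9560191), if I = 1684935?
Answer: 1684935/16108309321652 ≈ 1.0460e-7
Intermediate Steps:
1/(8899067/I + 9560191) = 1/(8899067/1684935 + 9560191) = 1/(16108309321652/1684935) = 1684935/16108309321652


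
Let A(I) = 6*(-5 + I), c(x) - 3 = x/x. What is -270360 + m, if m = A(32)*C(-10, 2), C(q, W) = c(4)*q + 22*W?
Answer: -269712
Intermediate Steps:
c(x) = 4 (c(x) = 3 + x/x = 3 + 1 = 4)
C(q, W) = 4*q + 22*W
A(I) = -30 + 6*I
m = 648 (m = (-30 + 6*32)*(4*(-10) + 22*2) = (-30 + 192)*(-40 + 44) = 162*4 = 648)
-270360 + m = -270360 + 648 = -269712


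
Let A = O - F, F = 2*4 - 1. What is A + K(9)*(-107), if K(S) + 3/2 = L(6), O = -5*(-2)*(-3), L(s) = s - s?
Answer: 247/2 ≈ 123.50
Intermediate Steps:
L(s) = 0
O = -30 (O = 10*(-3) = -30)
K(S) = -3/2 (K(S) = -3/2 + 0 = -3/2)
F = 7 (F = 8 - 1 = 7)
A = -37 (A = -30 - 1*7 = -30 - 7 = -37)
A + K(9)*(-107) = -37 - 3/2*(-107) = -37 + 321/2 = 247/2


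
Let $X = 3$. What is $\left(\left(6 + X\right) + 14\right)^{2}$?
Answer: $529$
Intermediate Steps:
$\left(\left(6 + X\right) + 14\right)^{2} = \left(\left(6 + 3\right) + 14\right)^{2} = \left(9 + 14\right)^{2} = 23^{2} = 529$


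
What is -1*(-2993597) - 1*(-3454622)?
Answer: 6448219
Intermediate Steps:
-1*(-2993597) - 1*(-3454622) = 2993597 + 3454622 = 6448219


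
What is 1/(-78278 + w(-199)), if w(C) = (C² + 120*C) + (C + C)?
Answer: -1/62955 ≈ -1.5884e-5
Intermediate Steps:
w(C) = C² + 122*C (w(C) = (C² + 120*C) + 2*C = C² + 122*C)
1/(-78278 + w(-199)) = 1/(-78278 - 199*(122 - 199)) = 1/(-78278 - 199*(-77)) = 1/(-78278 + 15323) = 1/(-62955) = -1/62955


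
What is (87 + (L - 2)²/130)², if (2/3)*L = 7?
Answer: 2072889841/270400 ≈ 7666.0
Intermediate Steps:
L = 21/2 (L = (3/2)*7 = 21/2 ≈ 10.500)
(87 + (L - 2)²/130)² = (87 + (21/2 - 2)²/130)² = (87 + (17/2)²*(1/130))² = (87 + (289/4)*(1/130))² = (87 + 289/520)² = (45529/520)² = 2072889841/270400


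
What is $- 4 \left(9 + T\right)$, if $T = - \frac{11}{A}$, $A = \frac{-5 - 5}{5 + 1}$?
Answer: $- \frac{312}{5} \approx -62.4$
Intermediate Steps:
$A = - \frac{5}{3}$ ($A = - \frac{10}{6} = \left(-10\right) \frac{1}{6} = - \frac{5}{3} \approx -1.6667$)
$T = \frac{33}{5}$ ($T = - \frac{11}{- \frac{5}{3}} = \left(-11\right) \left(- \frac{3}{5}\right) = \frac{33}{5} \approx 6.6$)
$- 4 \left(9 + T\right) = - 4 \left(9 + \frac{33}{5}\right) = \left(-4\right) \frac{78}{5} = - \frac{312}{5}$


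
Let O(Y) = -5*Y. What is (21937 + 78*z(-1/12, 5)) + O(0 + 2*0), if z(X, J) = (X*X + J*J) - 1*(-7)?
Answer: 586405/24 ≈ 24434.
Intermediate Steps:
z(X, J) = 7 + J² + X² (z(X, J) = (X² + J²) + 7 = (J² + X²) + 7 = 7 + J² + X²)
(21937 + 78*z(-1/12, 5)) + O(0 + 2*0) = (21937 + 78*(7 + 5² + (-1/12)²)) - 5*(0 + 2*0) = (21937 + 78*(7 + 25 + (-1*1/12)²)) - 5*(0 + 0) = (21937 + 78*(7 + 25 + (-1/12)²)) - 5*0 = (21937 + 78*(7 + 25 + 1/144)) + 0 = (21937 + 78*(4609/144)) + 0 = (21937 + 59917/24) + 0 = 586405/24 + 0 = 586405/24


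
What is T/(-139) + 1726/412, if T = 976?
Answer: -81099/28634 ≈ -2.8323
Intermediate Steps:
T/(-139) + 1726/412 = 976/(-139) + 1726/412 = 976*(-1/139) + 1726*(1/412) = -976/139 + 863/206 = -81099/28634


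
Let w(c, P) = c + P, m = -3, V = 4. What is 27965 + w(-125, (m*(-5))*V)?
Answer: 27900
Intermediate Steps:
w(c, P) = P + c
27965 + w(-125, (m*(-5))*V) = 27965 + (-3*(-5)*4 - 125) = 27965 + (15*4 - 125) = 27965 + (60 - 125) = 27965 - 65 = 27900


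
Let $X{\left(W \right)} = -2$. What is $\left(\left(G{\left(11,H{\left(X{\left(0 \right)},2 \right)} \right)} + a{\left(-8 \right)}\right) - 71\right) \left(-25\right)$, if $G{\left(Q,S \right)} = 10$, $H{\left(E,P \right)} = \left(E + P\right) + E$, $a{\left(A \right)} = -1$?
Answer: $1550$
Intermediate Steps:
$H{\left(E,P \right)} = P + 2 E$
$\left(\left(G{\left(11,H{\left(X{\left(0 \right)},2 \right)} \right)} + a{\left(-8 \right)}\right) - 71\right) \left(-25\right) = \left(\left(10 - 1\right) - 71\right) \left(-25\right) = \left(9 - 71\right) \left(-25\right) = \left(-62\right) \left(-25\right) = 1550$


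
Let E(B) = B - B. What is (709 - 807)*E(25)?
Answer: 0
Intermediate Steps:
E(B) = 0
(709 - 807)*E(25) = (709 - 807)*0 = -98*0 = 0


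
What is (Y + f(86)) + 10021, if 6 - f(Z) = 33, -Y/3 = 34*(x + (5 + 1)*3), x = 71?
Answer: 916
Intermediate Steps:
Y = -9078 (Y = -102*(71 + (5 + 1)*3) = -102*(71 + 6*3) = -102*(71 + 18) = -102*89 = -3*3026 = -9078)
f(Z) = -27 (f(Z) = 6 - 1*33 = 6 - 33 = -27)
(Y + f(86)) + 10021 = (-9078 - 27) + 10021 = -9105 + 10021 = 916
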